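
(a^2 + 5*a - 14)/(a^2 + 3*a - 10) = (a + 7)/(a + 5)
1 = 1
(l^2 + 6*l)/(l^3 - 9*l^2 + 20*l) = (l + 6)/(l^2 - 9*l + 20)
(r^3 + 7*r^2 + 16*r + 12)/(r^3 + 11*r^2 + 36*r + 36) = (r + 2)/(r + 6)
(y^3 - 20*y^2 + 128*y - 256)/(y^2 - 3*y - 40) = (y^2 - 12*y + 32)/(y + 5)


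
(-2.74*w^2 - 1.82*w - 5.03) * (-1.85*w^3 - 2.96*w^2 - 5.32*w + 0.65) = 5.069*w^5 + 11.4774*w^4 + 29.2695*w^3 + 22.7902*w^2 + 25.5766*w - 3.2695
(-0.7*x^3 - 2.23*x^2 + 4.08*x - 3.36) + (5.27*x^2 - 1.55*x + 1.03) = -0.7*x^3 + 3.04*x^2 + 2.53*x - 2.33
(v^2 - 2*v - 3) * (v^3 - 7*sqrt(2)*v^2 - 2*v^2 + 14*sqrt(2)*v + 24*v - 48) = v^5 - 7*sqrt(2)*v^4 - 4*v^4 + 25*v^3 + 28*sqrt(2)*v^3 - 90*v^2 - 7*sqrt(2)*v^2 - 42*sqrt(2)*v + 24*v + 144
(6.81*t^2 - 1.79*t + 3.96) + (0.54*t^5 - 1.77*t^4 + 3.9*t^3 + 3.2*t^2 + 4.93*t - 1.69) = 0.54*t^5 - 1.77*t^4 + 3.9*t^3 + 10.01*t^2 + 3.14*t + 2.27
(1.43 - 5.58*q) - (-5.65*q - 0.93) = 0.0700000000000003*q + 2.36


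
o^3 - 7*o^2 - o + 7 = (o - 7)*(o - 1)*(o + 1)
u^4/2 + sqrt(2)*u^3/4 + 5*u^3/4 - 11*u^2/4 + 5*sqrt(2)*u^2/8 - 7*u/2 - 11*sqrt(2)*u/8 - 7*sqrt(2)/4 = (u - 2)*(u + 7/2)*(sqrt(2)*u/2 + 1/2)*(sqrt(2)*u/2 + sqrt(2)/2)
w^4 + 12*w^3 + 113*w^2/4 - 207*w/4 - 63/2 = (w - 3/2)*(w + 1/2)*(w + 6)*(w + 7)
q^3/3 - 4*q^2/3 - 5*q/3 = q*(q/3 + 1/3)*(q - 5)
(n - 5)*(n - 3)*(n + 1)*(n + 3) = n^4 - 4*n^3 - 14*n^2 + 36*n + 45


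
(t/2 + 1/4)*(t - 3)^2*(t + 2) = t^4/2 - 7*t^3/4 - 5*t^2/2 + 33*t/4 + 9/2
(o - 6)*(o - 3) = o^2 - 9*o + 18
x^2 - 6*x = x*(x - 6)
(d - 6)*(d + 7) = d^2 + d - 42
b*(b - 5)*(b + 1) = b^3 - 4*b^2 - 5*b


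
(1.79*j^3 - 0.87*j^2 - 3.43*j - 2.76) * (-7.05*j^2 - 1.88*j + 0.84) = -12.6195*j^5 + 2.7683*j^4 + 27.3207*j^3 + 25.1756*j^2 + 2.3076*j - 2.3184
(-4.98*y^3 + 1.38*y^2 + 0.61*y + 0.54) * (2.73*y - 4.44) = -13.5954*y^4 + 25.8786*y^3 - 4.4619*y^2 - 1.2342*y - 2.3976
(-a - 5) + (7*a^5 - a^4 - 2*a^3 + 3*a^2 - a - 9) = 7*a^5 - a^4 - 2*a^3 + 3*a^2 - 2*a - 14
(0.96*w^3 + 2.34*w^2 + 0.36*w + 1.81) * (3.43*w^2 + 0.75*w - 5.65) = 3.2928*w^5 + 8.7462*w^4 - 2.4342*w^3 - 6.7427*w^2 - 0.6765*w - 10.2265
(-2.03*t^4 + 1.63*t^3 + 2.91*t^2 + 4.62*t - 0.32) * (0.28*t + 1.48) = -0.5684*t^5 - 2.548*t^4 + 3.2272*t^3 + 5.6004*t^2 + 6.748*t - 0.4736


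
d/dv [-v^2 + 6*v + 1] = 6 - 2*v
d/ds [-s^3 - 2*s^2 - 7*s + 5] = -3*s^2 - 4*s - 7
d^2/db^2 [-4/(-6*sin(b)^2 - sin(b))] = 4*(-144*sin(b) - 18 + 215/sin(b) + 36/sin(b)^2 + 2/sin(b)^3)/(6*sin(b) + 1)^3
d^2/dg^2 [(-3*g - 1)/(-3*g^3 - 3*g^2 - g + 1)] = 2*((3*g + 1)*(9*g^2 + 6*g + 1)^2 - 3*(9*g^2 + 6*g + (3*g + 1)^2 + 1)*(3*g^3 + 3*g^2 + g - 1))/(3*g^3 + 3*g^2 + g - 1)^3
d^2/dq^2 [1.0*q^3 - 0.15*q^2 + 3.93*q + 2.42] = 6.0*q - 0.3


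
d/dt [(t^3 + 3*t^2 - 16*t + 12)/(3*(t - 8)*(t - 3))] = (t^4 - 22*t^3 + 55*t^2 + 120*t - 252)/(3*(t^4 - 22*t^3 + 169*t^2 - 528*t + 576))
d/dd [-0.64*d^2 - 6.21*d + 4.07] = -1.28*d - 6.21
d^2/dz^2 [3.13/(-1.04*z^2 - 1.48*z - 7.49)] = (6.770816*z^2 + 9.635392*z - 3.13*(2.08*z + 1.48)*(4.16*z + 2.96) + 48.762896)/(1.04*z^2 + 1.48*z + 7.49)^3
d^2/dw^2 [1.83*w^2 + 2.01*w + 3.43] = 3.66000000000000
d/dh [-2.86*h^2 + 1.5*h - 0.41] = 1.5 - 5.72*h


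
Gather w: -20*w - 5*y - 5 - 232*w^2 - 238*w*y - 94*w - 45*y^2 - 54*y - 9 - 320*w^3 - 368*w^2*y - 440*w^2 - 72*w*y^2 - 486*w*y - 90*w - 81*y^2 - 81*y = -320*w^3 + w^2*(-368*y - 672) + w*(-72*y^2 - 724*y - 204) - 126*y^2 - 140*y - 14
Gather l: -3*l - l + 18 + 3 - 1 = 20 - 4*l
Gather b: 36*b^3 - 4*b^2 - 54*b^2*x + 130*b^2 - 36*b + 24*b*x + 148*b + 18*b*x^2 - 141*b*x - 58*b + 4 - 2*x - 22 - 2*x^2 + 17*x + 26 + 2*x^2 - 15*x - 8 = 36*b^3 + b^2*(126 - 54*x) + b*(18*x^2 - 117*x + 54)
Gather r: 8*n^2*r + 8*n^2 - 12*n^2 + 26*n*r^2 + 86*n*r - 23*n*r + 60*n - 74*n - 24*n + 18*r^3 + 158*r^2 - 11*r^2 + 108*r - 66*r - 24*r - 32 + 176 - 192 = -4*n^2 - 38*n + 18*r^3 + r^2*(26*n + 147) + r*(8*n^2 + 63*n + 18) - 48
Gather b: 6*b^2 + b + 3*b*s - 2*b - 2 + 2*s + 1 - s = 6*b^2 + b*(3*s - 1) + s - 1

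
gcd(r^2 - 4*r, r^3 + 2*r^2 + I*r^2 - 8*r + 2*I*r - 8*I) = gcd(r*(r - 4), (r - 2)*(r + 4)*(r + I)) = 1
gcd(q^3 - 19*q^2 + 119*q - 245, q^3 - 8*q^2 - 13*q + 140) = q^2 - 12*q + 35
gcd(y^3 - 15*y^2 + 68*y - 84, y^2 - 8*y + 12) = y^2 - 8*y + 12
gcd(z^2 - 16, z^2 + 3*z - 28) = z - 4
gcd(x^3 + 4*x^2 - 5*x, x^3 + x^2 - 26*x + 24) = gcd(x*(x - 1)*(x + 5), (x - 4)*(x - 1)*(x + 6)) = x - 1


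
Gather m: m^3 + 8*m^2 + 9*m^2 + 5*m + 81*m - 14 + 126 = m^3 + 17*m^2 + 86*m + 112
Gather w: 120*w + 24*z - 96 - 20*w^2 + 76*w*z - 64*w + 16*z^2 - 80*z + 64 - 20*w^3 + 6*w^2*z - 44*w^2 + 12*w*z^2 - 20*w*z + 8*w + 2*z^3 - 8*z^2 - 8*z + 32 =-20*w^3 + w^2*(6*z - 64) + w*(12*z^2 + 56*z + 64) + 2*z^3 + 8*z^2 - 64*z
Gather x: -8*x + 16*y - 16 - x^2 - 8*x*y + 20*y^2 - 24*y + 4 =-x^2 + x*(-8*y - 8) + 20*y^2 - 8*y - 12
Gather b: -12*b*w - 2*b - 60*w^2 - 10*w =b*(-12*w - 2) - 60*w^2 - 10*w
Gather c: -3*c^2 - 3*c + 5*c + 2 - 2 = -3*c^2 + 2*c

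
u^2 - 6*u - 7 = (u - 7)*(u + 1)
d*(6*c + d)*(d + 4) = 6*c*d^2 + 24*c*d + d^3 + 4*d^2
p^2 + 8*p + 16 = (p + 4)^2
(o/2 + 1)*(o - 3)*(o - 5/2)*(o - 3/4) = o^4/2 - 17*o^3/8 - 7*o^2/16 + 141*o/16 - 45/8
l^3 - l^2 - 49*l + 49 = (l - 7)*(l - 1)*(l + 7)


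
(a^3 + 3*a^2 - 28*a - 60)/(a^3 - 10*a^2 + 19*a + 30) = (a^2 + 8*a + 12)/(a^2 - 5*a - 6)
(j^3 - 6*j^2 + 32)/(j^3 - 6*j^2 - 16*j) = (j^2 - 8*j + 16)/(j*(j - 8))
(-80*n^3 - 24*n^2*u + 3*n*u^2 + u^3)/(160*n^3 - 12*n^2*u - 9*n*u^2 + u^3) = (4*n + u)/(-8*n + u)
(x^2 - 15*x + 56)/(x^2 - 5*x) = (x^2 - 15*x + 56)/(x*(x - 5))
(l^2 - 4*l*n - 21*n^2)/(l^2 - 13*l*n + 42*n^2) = (l + 3*n)/(l - 6*n)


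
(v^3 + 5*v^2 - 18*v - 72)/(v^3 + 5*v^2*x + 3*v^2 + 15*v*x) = (v^2 + 2*v - 24)/(v*(v + 5*x))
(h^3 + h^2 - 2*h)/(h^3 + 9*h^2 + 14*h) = (h - 1)/(h + 7)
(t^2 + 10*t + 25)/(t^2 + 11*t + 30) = (t + 5)/(t + 6)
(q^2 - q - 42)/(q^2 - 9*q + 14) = (q + 6)/(q - 2)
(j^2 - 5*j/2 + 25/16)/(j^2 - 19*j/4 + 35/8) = (4*j - 5)/(2*(2*j - 7))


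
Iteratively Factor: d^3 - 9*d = (d + 3)*(d^2 - 3*d) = (d - 3)*(d + 3)*(d)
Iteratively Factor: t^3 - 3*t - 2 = (t + 1)*(t^2 - t - 2) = (t + 1)^2*(t - 2)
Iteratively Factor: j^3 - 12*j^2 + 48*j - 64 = (j - 4)*(j^2 - 8*j + 16) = (j - 4)^2*(j - 4)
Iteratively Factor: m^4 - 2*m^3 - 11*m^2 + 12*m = (m + 3)*(m^3 - 5*m^2 + 4*m) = m*(m + 3)*(m^2 - 5*m + 4) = m*(m - 1)*(m + 3)*(m - 4)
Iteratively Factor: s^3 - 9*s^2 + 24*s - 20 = (s - 2)*(s^2 - 7*s + 10) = (s - 5)*(s - 2)*(s - 2)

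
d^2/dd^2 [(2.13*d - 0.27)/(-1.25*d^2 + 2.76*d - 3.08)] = (-(2.13*d - 0.27)*(2.5*d - 2.76)*(5.0*d - 5.52) + (15.975*d - 12.4326)*(1.25*d^2 - 2.76*d + 3.08))/(1.25*d^2 - 2.76*d + 3.08)^3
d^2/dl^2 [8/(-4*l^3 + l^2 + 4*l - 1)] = 16*((12*l - 1)*(4*l^3 - l^2 - 4*l + 1) - 4*(-6*l^2 + l + 2)^2)/(4*l^3 - l^2 - 4*l + 1)^3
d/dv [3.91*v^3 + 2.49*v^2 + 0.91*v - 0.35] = 11.73*v^2 + 4.98*v + 0.91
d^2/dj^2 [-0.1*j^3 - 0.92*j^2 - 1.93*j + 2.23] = -0.6*j - 1.84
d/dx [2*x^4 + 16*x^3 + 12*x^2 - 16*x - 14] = 8*x^3 + 48*x^2 + 24*x - 16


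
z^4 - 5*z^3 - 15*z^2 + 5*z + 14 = (z - 7)*(z - 1)*(z + 1)*(z + 2)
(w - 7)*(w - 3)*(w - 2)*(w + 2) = w^4 - 10*w^3 + 17*w^2 + 40*w - 84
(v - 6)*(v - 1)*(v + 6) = v^3 - v^2 - 36*v + 36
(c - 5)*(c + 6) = c^2 + c - 30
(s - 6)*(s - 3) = s^2 - 9*s + 18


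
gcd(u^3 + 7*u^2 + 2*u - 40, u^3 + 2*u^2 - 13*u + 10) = u^2 + 3*u - 10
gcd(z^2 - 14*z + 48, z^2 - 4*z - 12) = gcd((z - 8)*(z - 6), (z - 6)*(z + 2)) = z - 6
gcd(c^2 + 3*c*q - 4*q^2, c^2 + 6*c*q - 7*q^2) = -c + q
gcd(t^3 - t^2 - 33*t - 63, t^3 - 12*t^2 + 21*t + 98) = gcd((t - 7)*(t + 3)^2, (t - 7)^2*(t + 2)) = t - 7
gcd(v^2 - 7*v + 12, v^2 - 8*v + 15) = v - 3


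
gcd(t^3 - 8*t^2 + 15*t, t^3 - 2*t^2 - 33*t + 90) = t^2 - 8*t + 15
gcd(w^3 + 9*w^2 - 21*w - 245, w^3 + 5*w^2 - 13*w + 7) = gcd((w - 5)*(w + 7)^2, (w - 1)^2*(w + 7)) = w + 7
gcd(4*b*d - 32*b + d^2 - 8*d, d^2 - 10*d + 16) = d - 8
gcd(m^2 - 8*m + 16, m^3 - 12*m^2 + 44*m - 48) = m - 4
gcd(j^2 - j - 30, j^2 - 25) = j + 5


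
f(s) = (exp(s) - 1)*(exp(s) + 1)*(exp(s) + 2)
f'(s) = (exp(s) - 1)*(exp(s) + 1)*exp(s) + (exp(s) - 1)*(exp(s) + 2)*exp(s) + (exp(s) + 1)*(exp(s) + 2)*exp(s) = (3*exp(2*s) + 4*exp(s) - 1)*exp(s)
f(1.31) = 72.67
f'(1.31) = 203.96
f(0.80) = 16.70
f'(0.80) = 50.66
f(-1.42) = -2.11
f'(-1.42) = 0.03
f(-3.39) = -2.03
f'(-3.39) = -0.03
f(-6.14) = -2.00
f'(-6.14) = -0.00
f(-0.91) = -2.01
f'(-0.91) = 0.44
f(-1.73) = -2.11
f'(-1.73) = -0.03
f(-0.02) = -0.12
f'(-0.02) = 5.69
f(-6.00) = -2.00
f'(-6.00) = 0.00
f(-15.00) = -2.00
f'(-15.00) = 0.00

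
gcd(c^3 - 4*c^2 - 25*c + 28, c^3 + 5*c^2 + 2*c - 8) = c^2 + 3*c - 4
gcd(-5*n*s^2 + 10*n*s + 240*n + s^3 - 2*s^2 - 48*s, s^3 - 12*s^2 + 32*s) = s - 8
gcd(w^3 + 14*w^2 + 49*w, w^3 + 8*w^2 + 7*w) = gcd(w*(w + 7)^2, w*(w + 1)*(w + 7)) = w^2 + 7*w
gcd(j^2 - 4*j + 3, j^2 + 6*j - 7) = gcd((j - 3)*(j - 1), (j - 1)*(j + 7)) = j - 1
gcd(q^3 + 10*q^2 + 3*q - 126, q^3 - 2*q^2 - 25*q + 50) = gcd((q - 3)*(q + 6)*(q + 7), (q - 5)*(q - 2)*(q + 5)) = 1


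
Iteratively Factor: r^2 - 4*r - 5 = (r + 1)*(r - 5)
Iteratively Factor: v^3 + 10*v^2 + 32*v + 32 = (v + 2)*(v^2 + 8*v + 16) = (v + 2)*(v + 4)*(v + 4)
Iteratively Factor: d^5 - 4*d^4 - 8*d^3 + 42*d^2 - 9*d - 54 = (d - 2)*(d^4 - 2*d^3 - 12*d^2 + 18*d + 27) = (d - 3)*(d - 2)*(d^3 + d^2 - 9*d - 9) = (d - 3)*(d - 2)*(d + 3)*(d^2 - 2*d - 3) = (d - 3)^2*(d - 2)*(d + 3)*(d + 1)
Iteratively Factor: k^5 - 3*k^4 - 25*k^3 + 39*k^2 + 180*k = (k + 3)*(k^4 - 6*k^3 - 7*k^2 + 60*k) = (k - 4)*(k + 3)*(k^3 - 2*k^2 - 15*k) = (k - 4)*(k + 3)^2*(k^2 - 5*k) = (k - 5)*(k - 4)*(k + 3)^2*(k)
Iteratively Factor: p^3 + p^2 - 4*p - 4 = (p - 2)*(p^2 + 3*p + 2) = (p - 2)*(p + 1)*(p + 2)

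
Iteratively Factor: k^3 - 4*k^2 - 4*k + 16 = (k - 2)*(k^2 - 2*k - 8) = (k - 4)*(k - 2)*(k + 2)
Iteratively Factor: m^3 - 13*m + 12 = (m + 4)*(m^2 - 4*m + 3) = (m - 1)*(m + 4)*(m - 3)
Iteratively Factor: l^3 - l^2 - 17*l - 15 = (l + 1)*(l^2 - 2*l - 15) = (l - 5)*(l + 1)*(l + 3)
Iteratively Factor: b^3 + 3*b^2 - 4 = (b + 2)*(b^2 + b - 2) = (b + 2)^2*(b - 1)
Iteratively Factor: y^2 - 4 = (y + 2)*(y - 2)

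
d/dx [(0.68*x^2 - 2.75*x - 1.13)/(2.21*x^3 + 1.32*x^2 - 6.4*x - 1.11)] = (-1.5028*x^4 + 12.155*x^3 + 6.7699*x^2 + 1.4736*x - 4.1795)/(4.8841*x^6 + 5.8344*x^5 - 26.5456*x^4 - 21.8022*x^3 + 38.0296*x^2 + 14.208*x + 1.2321)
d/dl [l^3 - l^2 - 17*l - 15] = 3*l^2 - 2*l - 17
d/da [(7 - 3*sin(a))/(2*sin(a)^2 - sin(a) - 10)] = (6*sin(a)^2 - 28*sin(a) + 37)*cos(a)/(sin(a) + cos(2*a) + 9)^2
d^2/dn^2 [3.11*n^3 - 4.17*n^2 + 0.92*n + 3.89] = 18.66*n - 8.34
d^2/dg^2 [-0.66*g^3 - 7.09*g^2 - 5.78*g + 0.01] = -3.96*g - 14.18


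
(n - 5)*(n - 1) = n^2 - 6*n + 5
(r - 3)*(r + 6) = r^2 + 3*r - 18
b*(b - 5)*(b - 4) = b^3 - 9*b^2 + 20*b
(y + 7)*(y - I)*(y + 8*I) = y^3 + 7*y^2 + 7*I*y^2 + 8*y + 49*I*y + 56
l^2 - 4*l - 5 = (l - 5)*(l + 1)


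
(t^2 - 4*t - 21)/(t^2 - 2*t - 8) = (-t^2 + 4*t + 21)/(-t^2 + 2*t + 8)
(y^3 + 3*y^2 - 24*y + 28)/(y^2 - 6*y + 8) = (y^2 + 5*y - 14)/(y - 4)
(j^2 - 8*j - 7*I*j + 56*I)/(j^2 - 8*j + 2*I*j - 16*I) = (j - 7*I)/(j + 2*I)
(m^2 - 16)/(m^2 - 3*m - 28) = (m - 4)/(m - 7)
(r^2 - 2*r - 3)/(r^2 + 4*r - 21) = (r + 1)/(r + 7)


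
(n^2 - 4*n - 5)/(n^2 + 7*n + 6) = (n - 5)/(n + 6)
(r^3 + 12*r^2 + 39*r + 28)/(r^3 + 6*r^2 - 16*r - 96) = (r^2 + 8*r + 7)/(r^2 + 2*r - 24)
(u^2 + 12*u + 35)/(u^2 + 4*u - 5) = (u + 7)/(u - 1)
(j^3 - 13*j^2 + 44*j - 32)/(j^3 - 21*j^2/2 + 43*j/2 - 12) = 2*(j - 4)/(2*j - 3)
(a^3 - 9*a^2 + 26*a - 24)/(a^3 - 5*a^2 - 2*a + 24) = (a - 2)/(a + 2)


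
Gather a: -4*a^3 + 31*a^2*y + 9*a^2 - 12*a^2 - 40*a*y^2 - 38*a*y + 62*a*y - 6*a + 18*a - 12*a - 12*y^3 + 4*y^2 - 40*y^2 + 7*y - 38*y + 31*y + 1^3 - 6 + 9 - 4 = -4*a^3 + a^2*(31*y - 3) + a*(-40*y^2 + 24*y) - 12*y^3 - 36*y^2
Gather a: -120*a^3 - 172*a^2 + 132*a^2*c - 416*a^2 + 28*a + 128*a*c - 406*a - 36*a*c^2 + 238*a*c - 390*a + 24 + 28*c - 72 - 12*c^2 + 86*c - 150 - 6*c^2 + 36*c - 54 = -120*a^3 + a^2*(132*c - 588) + a*(-36*c^2 + 366*c - 768) - 18*c^2 + 150*c - 252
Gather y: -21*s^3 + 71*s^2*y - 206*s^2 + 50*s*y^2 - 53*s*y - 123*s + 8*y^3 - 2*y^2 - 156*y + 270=-21*s^3 - 206*s^2 - 123*s + 8*y^3 + y^2*(50*s - 2) + y*(71*s^2 - 53*s - 156) + 270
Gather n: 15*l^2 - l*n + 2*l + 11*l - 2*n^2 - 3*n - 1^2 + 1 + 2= 15*l^2 + 13*l - 2*n^2 + n*(-l - 3) + 2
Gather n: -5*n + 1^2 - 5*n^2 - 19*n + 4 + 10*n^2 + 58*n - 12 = 5*n^2 + 34*n - 7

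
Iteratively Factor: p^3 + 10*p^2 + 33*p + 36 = (p + 3)*(p^2 + 7*p + 12) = (p + 3)*(p + 4)*(p + 3)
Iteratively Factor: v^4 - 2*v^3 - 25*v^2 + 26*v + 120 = (v + 2)*(v^3 - 4*v^2 - 17*v + 60) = (v + 2)*(v + 4)*(v^2 - 8*v + 15) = (v - 5)*(v + 2)*(v + 4)*(v - 3)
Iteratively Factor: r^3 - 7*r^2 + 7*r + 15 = (r + 1)*(r^2 - 8*r + 15) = (r - 3)*(r + 1)*(r - 5)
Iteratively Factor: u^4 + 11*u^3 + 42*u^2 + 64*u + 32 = (u + 1)*(u^3 + 10*u^2 + 32*u + 32) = (u + 1)*(u + 4)*(u^2 + 6*u + 8) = (u + 1)*(u + 4)^2*(u + 2)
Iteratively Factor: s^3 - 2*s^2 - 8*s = (s)*(s^2 - 2*s - 8) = s*(s + 2)*(s - 4)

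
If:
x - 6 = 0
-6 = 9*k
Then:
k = -2/3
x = 6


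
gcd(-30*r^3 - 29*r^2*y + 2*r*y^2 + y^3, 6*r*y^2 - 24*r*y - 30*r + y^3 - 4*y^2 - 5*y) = 6*r + y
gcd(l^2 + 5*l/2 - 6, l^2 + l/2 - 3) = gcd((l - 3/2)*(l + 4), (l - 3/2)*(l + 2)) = l - 3/2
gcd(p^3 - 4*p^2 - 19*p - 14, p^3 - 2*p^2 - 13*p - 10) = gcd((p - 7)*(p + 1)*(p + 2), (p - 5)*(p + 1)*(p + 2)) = p^2 + 3*p + 2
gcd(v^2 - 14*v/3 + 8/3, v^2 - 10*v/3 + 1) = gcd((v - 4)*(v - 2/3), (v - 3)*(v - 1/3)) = 1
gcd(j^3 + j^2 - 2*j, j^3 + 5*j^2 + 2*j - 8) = j^2 + j - 2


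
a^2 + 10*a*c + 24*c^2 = (a + 4*c)*(a + 6*c)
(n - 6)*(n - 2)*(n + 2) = n^3 - 6*n^2 - 4*n + 24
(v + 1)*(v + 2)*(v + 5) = v^3 + 8*v^2 + 17*v + 10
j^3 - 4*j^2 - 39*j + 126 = (j - 7)*(j - 3)*(j + 6)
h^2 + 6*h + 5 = (h + 1)*(h + 5)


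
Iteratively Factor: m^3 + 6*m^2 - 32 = (m + 4)*(m^2 + 2*m - 8) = (m + 4)^2*(m - 2)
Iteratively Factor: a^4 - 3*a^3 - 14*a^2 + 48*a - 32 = (a - 1)*(a^3 - 2*a^2 - 16*a + 32) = (a - 4)*(a - 1)*(a^2 + 2*a - 8) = (a - 4)*(a - 2)*(a - 1)*(a + 4)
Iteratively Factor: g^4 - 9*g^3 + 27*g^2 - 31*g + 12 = (g - 3)*(g^3 - 6*g^2 + 9*g - 4) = (g - 3)*(g - 1)*(g^2 - 5*g + 4) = (g - 3)*(g - 1)^2*(g - 4)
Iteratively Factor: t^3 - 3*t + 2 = (t + 2)*(t^2 - 2*t + 1) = (t - 1)*(t + 2)*(t - 1)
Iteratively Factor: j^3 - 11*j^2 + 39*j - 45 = (j - 3)*(j^2 - 8*j + 15) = (j - 3)^2*(j - 5)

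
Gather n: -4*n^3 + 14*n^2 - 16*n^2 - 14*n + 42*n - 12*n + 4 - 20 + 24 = -4*n^3 - 2*n^2 + 16*n + 8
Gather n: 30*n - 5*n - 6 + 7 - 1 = 25*n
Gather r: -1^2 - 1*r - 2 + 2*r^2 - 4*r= 2*r^2 - 5*r - 3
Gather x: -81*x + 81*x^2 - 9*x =81*x^2 - 90*x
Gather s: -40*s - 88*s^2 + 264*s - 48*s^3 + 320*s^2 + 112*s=-48*s^3 + 232*s^2 + 336*s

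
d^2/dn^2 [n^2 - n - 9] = 2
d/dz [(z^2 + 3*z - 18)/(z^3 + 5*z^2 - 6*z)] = (-z^2 + 6*z - 3)/(z^2*(z^2 - 2*z + 1))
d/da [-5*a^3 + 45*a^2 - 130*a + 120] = -15*a^2 + 90*a - 130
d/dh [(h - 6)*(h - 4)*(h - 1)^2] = 4*h^3 - 36*h^2 + 90*h - 58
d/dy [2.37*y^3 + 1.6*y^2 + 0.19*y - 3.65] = 7.11*y^2 + 3.2*y + 0.19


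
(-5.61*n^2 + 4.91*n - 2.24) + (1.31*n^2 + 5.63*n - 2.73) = -4.3*n^2 + 10.54*n - 4.97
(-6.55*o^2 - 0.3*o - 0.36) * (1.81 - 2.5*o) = 16.375*o^3 - 11.1055*o^2 + 0.357*o - 0.6516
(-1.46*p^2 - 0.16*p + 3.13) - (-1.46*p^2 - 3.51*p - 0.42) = 3.35*p + 3.55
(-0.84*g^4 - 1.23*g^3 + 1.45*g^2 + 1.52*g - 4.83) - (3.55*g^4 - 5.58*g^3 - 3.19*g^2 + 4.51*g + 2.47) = -4.39*g^4 + 4.35*g^3 + 4.64*g^2 - 2.99*g - 7.3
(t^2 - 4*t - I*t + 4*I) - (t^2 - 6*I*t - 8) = -4*t + 5*I*t + 8 + 4*I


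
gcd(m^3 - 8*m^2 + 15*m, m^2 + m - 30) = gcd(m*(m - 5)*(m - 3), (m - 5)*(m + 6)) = m - 5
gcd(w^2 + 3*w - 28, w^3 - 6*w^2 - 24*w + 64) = 1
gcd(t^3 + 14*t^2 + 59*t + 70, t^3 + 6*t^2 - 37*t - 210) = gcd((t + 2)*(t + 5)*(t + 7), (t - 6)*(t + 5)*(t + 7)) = t^2 + 12*t + 35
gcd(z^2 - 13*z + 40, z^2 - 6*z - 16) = z - 8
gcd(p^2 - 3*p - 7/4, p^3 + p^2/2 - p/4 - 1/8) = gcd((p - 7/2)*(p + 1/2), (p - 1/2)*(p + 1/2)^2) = p + 1/2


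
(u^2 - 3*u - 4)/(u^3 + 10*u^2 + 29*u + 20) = (u - 4)/(u^2 + 9*u + 20)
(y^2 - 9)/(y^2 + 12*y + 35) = (y^2 - 9)/(y^2 + 12*y + 35)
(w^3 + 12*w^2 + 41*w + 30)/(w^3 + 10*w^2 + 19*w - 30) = (w + 1)/(w - 1)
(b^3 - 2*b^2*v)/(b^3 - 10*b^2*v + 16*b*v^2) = b/(b - 8*v)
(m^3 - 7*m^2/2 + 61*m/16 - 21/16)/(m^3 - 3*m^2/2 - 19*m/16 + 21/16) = (m - 1)/(m + 1)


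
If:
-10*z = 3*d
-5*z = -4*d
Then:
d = 0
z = 0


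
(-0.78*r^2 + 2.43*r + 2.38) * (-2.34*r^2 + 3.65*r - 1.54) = 1.8252*r^4 - 8.5332*r^3 + 4.5015*r^2 + 4.9448*r - 3.6652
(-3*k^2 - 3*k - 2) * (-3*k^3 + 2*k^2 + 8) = 9*k^5 + 3*k^4 - 28*k^2 - 24*k - 16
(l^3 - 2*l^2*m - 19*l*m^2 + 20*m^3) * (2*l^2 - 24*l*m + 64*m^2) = 2*l^5 - 28*l^4*m + 74*l^3*m^2 + 368*l^2*m^3 - 1696*l*m^4 + 1280*m^5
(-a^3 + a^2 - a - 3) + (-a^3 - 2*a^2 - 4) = -2*a^3 - a^2 - a - 7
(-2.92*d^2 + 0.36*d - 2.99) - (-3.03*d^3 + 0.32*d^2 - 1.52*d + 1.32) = 3.03*d^3 - 3.24*d^2 + 1.88*d - 4.31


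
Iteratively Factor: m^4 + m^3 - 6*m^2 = (m + 3)*(m^3 - 2*m^2) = m*(m + 3)*(m^2 - 2*m) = m*(m - 2)*(m + 3)*(m)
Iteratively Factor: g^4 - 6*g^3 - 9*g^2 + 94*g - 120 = (g - 2)*(g^3 - 4*g^2 - 17*g + 60) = (g - 5)*(g - 2)*(g^2 + g - 12) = (g - 5)*(g - 2)*(g + 4)*(g - 3)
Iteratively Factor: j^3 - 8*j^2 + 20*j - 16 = (j - 2)*(j^2 - 6*j + 8) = (j - 4)*(j - 2)*(j - 2)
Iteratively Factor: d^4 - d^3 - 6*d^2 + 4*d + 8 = (d - 2)*(d^3 + d^2 - 4*d - 4) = (d - 2)^2*(d^2 + 3*d + 2) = (d - 2)^2*(d + 1)*(d + 2)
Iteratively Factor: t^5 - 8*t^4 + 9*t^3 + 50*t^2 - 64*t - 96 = (t - 4)*(t^4 - 4*t^3 - 7*t^2 + 22*t + 24) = (t - 4)*(t - 3)*(t^3 - t^2 - 10*t - 8) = (t - 4)*(t - 3)*(t + 2)*(t^2 - 3*t - 4) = (t - 4)*(t - 3)*(t + 1)*(t + 2)*(t - 4)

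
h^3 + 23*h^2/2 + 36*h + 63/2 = (h + 3/2)*(h + 3)*(h + 7)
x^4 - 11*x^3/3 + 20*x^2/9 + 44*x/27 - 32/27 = (x - 8/3)*(x - 1)*(x - 2/3)*(x + 2/3)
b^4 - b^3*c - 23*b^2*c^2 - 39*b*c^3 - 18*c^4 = (b - 6*c)*(b + c)^2*(b + 3*c)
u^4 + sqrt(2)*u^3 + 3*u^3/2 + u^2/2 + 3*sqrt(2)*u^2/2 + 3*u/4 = u*(u + 3/2)*(u + sqrt(2)/2)^2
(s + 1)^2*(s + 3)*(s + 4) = s^4 + 9*s^3 + 27*s^2 + 31*s + 12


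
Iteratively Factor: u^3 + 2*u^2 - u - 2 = (u + 2)*(u^2 - 1) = (u + 1)*(u + 2)*(u - 1)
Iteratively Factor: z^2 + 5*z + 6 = (z + 3)*(z + 2)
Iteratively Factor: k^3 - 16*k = (k + 4)*(k^2 - 4*k) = k*(k + 4)*(k - 4)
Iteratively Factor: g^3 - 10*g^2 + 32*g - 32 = (g - 4)*(g^2 - 6*g + 8) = (g - 4)^2*(g - 2)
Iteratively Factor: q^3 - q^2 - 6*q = (q - 3)*(q^2 + 2*q) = (q - 3)*(q + 2)*(q)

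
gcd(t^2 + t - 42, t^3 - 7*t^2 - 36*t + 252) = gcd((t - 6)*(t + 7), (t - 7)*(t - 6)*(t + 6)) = t - 6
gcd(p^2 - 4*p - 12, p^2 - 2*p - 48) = 1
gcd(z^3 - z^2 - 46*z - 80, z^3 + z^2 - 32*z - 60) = z^2 + 7*z + 10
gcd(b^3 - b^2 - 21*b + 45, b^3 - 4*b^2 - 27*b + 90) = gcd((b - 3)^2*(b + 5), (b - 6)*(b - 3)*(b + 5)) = b^2 + 2*b - 15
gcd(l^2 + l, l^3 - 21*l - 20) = l + 1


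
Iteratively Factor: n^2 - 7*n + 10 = (n - 2)*(n - 5)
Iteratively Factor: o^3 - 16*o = (o + 4)*(o^2 - 4*o) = o*(o + 4)*(o - 4)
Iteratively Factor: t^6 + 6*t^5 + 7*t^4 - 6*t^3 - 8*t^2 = (t)*(t^5 + 6*t^4 + 7*t^3 - 6*t^2 - 8*t) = t*(t + 2)*(t^4 + 4*t^3 - t^2 - 4*t) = t^2*(t + 2)*(t^3 + 4*t^2 - t - 4) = t^2*(t - 1)*(t + 2)*(t^2 + 5*t + 4) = t^2*(t - 1)*(t + 2)*(t + 4)*(t + 1)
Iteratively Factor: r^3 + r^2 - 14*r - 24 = (r + 3)*(r^2 - 2*r - 8) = (r + 2)*(r + 3)*(r - 4)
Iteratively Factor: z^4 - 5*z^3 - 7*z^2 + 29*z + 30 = (z - 3)*(z^3 - 2*z^2 - 13*z - 10) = (z - 3)*(z + 2)*(z^2 - 4*z - 5) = (z - 3)*(z + 1)*(z + 2)*(z - 5)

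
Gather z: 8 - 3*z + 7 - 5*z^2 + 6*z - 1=-5*z^2 + 3*z + 14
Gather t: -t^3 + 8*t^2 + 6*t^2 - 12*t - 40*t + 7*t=-t^3 + 14*t^2 - 45*t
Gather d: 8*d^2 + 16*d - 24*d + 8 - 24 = 8*d^2 - 8*d - 16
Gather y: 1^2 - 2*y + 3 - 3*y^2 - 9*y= -3*y^2 - 11*y + 4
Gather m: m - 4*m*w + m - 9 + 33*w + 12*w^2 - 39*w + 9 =m*(2 - 4*w) + 12*w^2 - 6*w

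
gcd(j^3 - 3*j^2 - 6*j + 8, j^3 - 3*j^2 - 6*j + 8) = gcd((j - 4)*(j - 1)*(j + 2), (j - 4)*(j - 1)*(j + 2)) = j^3 - 3*j^2 - 6*j + 8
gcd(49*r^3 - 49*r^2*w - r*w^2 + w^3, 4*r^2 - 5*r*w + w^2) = r - w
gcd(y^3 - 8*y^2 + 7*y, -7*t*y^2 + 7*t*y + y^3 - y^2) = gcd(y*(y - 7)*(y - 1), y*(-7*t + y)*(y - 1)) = y^2 - y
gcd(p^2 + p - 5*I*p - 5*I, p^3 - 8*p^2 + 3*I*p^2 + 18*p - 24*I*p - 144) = 1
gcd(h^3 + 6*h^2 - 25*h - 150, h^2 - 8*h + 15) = h - 5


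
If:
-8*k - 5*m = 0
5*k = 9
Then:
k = 9/5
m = -72/25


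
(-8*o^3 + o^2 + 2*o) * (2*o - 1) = -16*o^4 + 10*o^3 + 3*o^2 - 2*o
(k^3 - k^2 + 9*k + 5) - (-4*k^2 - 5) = k^3 + 3*k^2 + 9*k + 10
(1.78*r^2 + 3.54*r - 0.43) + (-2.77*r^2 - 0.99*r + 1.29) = -0.99*r^2 + 2.55*r + 0.86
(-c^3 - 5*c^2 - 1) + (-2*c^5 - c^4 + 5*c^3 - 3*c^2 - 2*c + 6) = -2*c^5 - c^4 + 4*c^3 - 8*c^2 - 2*c + 5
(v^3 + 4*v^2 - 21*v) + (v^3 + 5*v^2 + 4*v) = 2*v^3 + 9*v^2 - 17*v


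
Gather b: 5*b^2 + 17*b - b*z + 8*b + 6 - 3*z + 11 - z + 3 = 5*b^2 + b*(25 - z) - 4*z + 20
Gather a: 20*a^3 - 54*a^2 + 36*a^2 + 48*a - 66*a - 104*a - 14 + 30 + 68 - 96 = 20*a^3 - 18*a^2 - 122*a - 12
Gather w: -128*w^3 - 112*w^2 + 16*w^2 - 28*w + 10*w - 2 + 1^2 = -128*w^3 - 96*w^2 - 18*w - 1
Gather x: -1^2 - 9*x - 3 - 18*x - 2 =-27*x - 6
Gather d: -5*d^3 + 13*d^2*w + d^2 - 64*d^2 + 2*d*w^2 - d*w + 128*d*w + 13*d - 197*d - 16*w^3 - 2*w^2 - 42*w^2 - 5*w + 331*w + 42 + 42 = -5*d^3 + d^2*(13*w - 63) + d*(2*w^2 + 127*w - 184) - 16*w^3 - 44*w^2 + 326*w + 84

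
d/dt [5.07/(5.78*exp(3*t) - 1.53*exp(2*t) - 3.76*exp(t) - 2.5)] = (-87.9138*exp(2*t) + 15.5142*exp(t) + 19.0632)*exp(t)/(-5.78*exp(3*t) + 1.53*exp(2*t) + 3.76*exp(t) + 2.5)^2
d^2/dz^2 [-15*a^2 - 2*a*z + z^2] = 2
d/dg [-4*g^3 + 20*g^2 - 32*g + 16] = -12*g^2 + 40*g - 32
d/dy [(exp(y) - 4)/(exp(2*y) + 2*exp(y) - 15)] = (-2*(exp(y) - 4)*(exp(y) + 1) + exp(2*y) + 2*exp(y) - 15)*exp(y)/(exp(2*y) + 2*exp(y) - 15)^2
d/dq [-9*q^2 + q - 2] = 1 - 18*q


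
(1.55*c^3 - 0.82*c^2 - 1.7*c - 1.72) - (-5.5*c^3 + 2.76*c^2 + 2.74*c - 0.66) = 7.05*c^3 - 3.58*c^2 - 4.44*c - 1.06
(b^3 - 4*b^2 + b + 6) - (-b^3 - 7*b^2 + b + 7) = 2*b^3 + 3*b^2 - 1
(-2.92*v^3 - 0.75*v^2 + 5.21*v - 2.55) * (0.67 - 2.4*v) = 7.008*v^4 - 0.1564*v^3 - 13.0065*v^2 + 9.6107*v - 1.7085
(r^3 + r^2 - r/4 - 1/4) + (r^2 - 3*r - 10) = r^3 + 2*r^2 - 13*r/4 - 41/4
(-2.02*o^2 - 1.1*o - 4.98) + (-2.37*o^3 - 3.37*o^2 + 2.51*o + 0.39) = -2.37*o^3 - 5.39*o^2 + 1.41*o - 4.59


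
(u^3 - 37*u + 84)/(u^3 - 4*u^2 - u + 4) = (u^2 + 4*u - 21)/(u^2 - 1)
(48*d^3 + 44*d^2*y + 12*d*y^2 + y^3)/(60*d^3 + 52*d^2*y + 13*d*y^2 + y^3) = (4*d + y)/(5*d + y)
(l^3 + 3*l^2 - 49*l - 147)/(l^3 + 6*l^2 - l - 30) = (l^2 - 49)/(l^2 + 3*l - 10)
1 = 1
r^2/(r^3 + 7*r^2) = 1/(r + 7)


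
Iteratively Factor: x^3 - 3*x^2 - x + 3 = (x - 3)*(x^2 - 1) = (x - 3)*(x + 1)*(x - 1)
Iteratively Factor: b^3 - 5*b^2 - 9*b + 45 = (b + 3)*(b^2 - 8*b + 15) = (b - 5)*(b + 3)*(b - 3)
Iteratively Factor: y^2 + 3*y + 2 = (y + 2)*(y + 1)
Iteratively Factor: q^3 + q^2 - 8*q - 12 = (q + 2)*(q^2 - q - 6) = (q - 3)*(q + 2)*(q + 2)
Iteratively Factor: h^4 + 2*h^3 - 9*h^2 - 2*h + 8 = (h - 1)*(h^3 + 3*h^2 - 6*h - 8) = (h - 2)*(h - 1)*(h^2 + 5*h + 4) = (h - 2)*(h - 1)*(h + 1)*(h + 4)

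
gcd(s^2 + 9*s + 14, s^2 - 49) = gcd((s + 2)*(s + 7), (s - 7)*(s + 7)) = s + 7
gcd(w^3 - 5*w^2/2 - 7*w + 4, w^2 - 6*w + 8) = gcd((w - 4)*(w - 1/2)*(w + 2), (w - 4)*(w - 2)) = w - 4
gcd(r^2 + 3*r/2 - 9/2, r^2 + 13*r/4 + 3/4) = r + 3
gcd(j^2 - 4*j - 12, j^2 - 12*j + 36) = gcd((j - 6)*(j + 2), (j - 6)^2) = j - 6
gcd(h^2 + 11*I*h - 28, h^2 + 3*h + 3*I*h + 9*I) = 1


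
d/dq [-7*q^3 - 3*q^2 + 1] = 3*q*(-7*q - 2)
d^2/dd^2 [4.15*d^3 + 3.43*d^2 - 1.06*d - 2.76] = 24.9*d + 6.86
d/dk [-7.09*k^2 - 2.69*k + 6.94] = -14.18*k - 2.69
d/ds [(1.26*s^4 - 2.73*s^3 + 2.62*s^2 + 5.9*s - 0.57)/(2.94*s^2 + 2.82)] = (7.4088*s^5 - 8.0262*s^4 + 14.2128*s^3 - 40.4418*s^2 + 18.1284*s + 16.638)/(8.6436*s^4 + 16.5816*s^2 + 7.9524)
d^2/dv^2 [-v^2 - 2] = -2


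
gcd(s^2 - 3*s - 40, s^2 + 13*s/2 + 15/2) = s + 5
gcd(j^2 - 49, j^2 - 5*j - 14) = j - 7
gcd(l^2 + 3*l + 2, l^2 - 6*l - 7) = l + 1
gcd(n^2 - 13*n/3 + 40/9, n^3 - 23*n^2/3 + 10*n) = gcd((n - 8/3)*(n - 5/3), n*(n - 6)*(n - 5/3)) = n - 5/3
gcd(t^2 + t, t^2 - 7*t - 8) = t + 1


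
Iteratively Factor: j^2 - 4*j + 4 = (j - 2)*(j - 2)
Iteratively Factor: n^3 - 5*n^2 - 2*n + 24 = (n - 3)*(n^2 - 2*n - 8) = (n - 3)*(n + 2)*(n - 4)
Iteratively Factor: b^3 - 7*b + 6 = (b - 1)*(b^2 + b - 6) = (b - 2)*(b - 1)*(b + 3)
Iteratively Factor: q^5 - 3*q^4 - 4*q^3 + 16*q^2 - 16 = (q - 2)*(q^4 - q^3 - 6*q^2 + 4*q + 8) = (q - 2)*(q + 2)*(q^3 - 3*q^2 + 4) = (q - 2)*(q + 1)*(q + 2)*(q^2 - 4*q + 4) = (q - 2)^2*(q + 1)*(q + 2)*(q - 2)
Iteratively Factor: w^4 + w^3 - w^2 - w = (w)*(w^3 + w^2 - w - 1) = w*(w - 1)*(w^2 + 2*w + 1) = w*(w - 1)*(w + 1)*(w + 1)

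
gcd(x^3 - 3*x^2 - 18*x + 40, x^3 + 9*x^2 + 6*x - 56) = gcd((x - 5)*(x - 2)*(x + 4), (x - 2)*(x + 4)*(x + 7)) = x^2 + 2*x - 8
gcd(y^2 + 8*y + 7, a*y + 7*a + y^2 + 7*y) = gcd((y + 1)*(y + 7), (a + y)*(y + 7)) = y + 7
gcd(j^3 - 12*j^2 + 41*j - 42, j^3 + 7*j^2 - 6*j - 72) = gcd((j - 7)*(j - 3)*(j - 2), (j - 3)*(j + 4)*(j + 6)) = j - 3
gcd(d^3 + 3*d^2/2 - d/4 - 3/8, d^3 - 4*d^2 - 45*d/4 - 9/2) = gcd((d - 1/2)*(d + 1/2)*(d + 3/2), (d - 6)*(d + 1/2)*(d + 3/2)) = d^2 + 2*d + 3/4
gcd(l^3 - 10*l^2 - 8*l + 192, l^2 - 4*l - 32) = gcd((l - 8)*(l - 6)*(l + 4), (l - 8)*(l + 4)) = l^2 - 4*l - 32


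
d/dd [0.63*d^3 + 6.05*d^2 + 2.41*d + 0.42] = 1.89*d^2 + 12.1*d + 2.41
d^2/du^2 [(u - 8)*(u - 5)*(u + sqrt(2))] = 6*u - 26 + 2*sqrt(2)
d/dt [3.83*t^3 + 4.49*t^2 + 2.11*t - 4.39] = 11.49*t^2 + 8.98*t + 2.11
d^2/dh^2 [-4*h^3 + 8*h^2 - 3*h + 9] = 16 - 24*h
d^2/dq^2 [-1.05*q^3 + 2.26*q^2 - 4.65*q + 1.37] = 4.52 - 6.3*q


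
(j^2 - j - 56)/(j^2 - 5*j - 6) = (-j^2 + j + 56)/(-j^2 + 5*j + 6)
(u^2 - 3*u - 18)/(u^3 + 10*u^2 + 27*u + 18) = (u - 6)/(u^2 + 7*u + 6)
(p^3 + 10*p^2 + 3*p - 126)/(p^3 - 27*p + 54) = (p + 7)/(p - 3)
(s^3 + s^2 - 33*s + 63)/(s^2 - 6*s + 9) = s + 7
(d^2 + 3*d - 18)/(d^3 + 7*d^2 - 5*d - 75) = (d + 6)/(d^2 + 10*d + 25)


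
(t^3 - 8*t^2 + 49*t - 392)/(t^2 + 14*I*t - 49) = (t^2 - t*(8 + 7*I) + 56*I)/(t + 7*I)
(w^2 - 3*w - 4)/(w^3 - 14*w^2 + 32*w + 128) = (w^2 - 3*w - 4)/(w^3 - 14*w^2 + 32*w + 128)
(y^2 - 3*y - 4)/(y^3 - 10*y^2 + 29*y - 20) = (y + 1)/(y^2 - 6*y + 5)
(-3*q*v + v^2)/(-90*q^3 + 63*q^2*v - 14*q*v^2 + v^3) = v/(30*q^2 - 11*q*v + v^2)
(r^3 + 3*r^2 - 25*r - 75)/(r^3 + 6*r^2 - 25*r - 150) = (r + 3)/(r + 6)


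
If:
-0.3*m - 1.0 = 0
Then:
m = -3.33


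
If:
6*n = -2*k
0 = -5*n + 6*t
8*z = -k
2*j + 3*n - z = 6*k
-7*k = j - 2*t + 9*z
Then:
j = 0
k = 0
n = 0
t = 0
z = 0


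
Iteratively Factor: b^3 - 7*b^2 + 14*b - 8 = (b - 1)*(b^2 - 6*b + 8) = (b - 4)*(b - 1)*(b - 2)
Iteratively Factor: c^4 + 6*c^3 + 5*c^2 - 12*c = (c + 3)*(c^3 + 3*c^2 - 4*c) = (c - 1)*(c + 3)*(c^2 + 4*c) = c*(c - 1)*(c + 3)*(c + 4)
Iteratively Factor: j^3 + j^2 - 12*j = (j - 3)*(j^2 + 4*j) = j*(j - 3)*(j + 4)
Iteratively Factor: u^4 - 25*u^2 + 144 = (u - 3)*(u^3 + 3*u^2 - 16*u - 48) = (u - 3)*(u + 3)*(u^2 - 16) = (u - 4)*(u - 3)*(u + 3)*(u + 4)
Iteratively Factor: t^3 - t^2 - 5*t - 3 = (t + 1)*(t^2 - 2*t - 3) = (t + 1)^2*(t - 3)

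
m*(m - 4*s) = m^2 - 4*m*s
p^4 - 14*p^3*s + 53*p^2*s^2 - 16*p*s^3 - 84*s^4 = (p - 7*s)*(p - 6*s)*(p - 2*s)*(p + s)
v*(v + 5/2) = v^2 + 5*v/2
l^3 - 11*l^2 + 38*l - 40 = (l - 5)*(l - 4)*(l - 2)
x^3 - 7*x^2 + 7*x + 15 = (x - 5)*(x - 3)*(x + 1)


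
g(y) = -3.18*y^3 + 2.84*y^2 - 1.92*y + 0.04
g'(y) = -9.54*y^2 + 5.68*y - 1.92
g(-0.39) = 1.41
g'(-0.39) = -5.59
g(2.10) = -20.92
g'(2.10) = -32.06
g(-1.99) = 40.17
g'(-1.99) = -51.00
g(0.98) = -2.11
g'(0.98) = -5.52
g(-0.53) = 2.33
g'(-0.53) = -7.61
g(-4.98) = 472.78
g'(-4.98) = -266.80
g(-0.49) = 2.04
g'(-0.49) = -6.99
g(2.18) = -23.59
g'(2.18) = -34.88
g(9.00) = -2105.42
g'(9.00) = -723.54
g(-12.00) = 5927.08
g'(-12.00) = -1443.84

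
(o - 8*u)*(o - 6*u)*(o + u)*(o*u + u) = o^4*u - 13*o^3*u^2 + o^3*u + 34*o^2*u^3 - 13*o^2*u^2 + 48*o*u^4 + 34*o*u^3 + 48*u^4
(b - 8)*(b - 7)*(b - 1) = b^3 - 16*b^2 + 71*b - 56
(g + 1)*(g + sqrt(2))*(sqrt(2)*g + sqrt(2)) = sqrt(2)*g^3 + 2*g^2 + 2*sqrt(2)*g^2 + sqrt(2)*g + 4*g + 2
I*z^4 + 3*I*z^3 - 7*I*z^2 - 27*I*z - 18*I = (z - 3)*(z + 2)*(z + 3)*(I*z + I)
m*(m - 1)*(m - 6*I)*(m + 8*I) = m^4 - m^3 + 2*I*m^3 + 48*m^2 - 2*I*m^2 - 48*m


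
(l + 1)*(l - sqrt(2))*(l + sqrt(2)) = l^3 + l^2 - 2*l - 2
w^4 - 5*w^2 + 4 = (w - 2)*(w - 1)*(w + 1)*(w + 2)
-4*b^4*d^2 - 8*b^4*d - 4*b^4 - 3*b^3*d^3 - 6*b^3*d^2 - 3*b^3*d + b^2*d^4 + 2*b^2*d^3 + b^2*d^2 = (-4*b + d)*(b + d)*(b*d + b)^2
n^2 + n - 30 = (n - 5)*(n + 6)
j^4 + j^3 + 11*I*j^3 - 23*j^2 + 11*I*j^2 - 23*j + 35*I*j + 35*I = (j + 1)*(j - I)*(j + 5*I)*(j + 7*I)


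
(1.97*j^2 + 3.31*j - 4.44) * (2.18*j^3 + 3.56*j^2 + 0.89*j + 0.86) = 4.2946*j^5 + 14.229*j^4 + 3.8577*j^3 - 11.1663*j^2 - 1.105*j - 3.8184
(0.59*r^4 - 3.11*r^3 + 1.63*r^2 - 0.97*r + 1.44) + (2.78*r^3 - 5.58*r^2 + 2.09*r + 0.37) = 0.59*r^4 - 0.33*r^3 - 3.95*r^2 + 1.12*r + 1.81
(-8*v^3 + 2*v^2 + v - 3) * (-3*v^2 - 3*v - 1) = 24*v^5 + 18*v^4 - v^3 + 4*v^2 + 8*v + 3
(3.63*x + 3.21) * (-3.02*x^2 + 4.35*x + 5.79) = -10.9626*x^3 + 6.0963*x^2 + 34.9812*x + 18.5859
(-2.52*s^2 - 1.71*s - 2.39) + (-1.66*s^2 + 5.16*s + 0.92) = -4.18*s^2 + 3.45*s - 1.47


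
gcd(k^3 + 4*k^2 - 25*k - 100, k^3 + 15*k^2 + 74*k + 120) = k^2 + 9*k + 20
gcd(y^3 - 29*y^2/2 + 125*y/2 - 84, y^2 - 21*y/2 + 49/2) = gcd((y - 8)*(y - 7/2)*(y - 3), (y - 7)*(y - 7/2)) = y - 7/2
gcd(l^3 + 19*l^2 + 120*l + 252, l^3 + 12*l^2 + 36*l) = l^2 + 12*l + 36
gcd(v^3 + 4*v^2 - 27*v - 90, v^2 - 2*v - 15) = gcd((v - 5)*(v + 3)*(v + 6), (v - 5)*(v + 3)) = v^2 - 2*v - 15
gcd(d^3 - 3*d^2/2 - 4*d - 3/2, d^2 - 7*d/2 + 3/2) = d - 3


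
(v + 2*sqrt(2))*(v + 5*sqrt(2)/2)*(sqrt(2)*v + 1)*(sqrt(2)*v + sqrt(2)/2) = 2*v^4 + v^3 + 10*sqrt(2)*v^3 + 5*sqrt(2)*v^2 + 29*v^2 + 10*sqrt(2)*v + 29*v/2 + 5*sqrt(2)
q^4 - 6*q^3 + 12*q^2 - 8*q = q*(q - 2)^3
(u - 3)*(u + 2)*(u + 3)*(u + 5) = u^4 + 7*u^3 + u^2 - 63*u - 90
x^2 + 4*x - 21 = (x - 3)*(x + 7)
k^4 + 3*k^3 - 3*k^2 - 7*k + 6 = (k - 1)^2*(k + 2)*(k + 3)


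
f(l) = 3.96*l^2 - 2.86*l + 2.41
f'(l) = 7.92*l - 2.86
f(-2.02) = 24.35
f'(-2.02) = -18.86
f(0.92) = 3.13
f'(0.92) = 4.43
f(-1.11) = 10.46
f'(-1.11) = -11.65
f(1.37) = 5.92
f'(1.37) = 7.99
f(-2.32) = 30.36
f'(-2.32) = -21.23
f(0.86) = 2.88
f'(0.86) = 3.95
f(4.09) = 56.96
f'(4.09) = 29.53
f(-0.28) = 3.52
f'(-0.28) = -5.08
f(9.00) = 297.43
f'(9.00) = 68.42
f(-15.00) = 936.31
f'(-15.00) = -121.66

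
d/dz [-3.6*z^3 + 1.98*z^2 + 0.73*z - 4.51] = -10.8*z^2 + 3.96*z + 0.73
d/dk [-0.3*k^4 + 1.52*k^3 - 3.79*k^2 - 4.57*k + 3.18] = -1.2*k^3 + 4.56*k^2 - 7.58*k - 4.57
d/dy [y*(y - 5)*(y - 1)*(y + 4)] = 4*y^3 - 6*y^2 - 38*y + 20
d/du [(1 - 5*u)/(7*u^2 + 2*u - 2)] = (35*u^2 - 14*u + 8)/(49*u^4 + 28*u^3 - 24*u^2 - 8*u + 4)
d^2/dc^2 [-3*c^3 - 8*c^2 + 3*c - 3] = -18*c - 16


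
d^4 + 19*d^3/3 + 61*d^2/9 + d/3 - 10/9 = (d - 1/3)*(d + 2/3)*(d + 1)*(d + 5)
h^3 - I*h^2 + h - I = (h - I)^2*(h + I)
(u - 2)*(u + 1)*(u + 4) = u^3 + 3*u^2 - 6*u - 8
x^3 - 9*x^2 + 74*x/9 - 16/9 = (x - 8)*(x - 2/3)*(x - 1/3)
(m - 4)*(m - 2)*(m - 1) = m^3 - 7*m^2 + 14*m - 8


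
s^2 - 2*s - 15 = (s - 5)*(s + 3)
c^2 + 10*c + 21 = (c + 3)*(c + 7)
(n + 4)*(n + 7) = n^2 + 11*n + 28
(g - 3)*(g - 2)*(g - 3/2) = g^3 - 13*g^2/2 + 27*g/2 - 9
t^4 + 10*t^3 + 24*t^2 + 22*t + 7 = (t + 1)^3*(t + 7)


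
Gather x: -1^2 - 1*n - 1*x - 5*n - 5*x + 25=-6*n - 6*x + 24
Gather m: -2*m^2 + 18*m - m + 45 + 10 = -2*m^2 + 17*m + 55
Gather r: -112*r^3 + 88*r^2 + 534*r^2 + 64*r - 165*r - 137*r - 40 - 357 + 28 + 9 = -112*r^3 + 622*r^2 - 238*r - 360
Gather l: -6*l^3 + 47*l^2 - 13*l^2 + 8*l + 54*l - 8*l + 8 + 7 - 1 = -6*l^3 + 34*l^2 + 54*l + 14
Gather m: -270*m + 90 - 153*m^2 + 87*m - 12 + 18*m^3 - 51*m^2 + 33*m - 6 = 18*m^3 - 204*m^2 - 150*m + 72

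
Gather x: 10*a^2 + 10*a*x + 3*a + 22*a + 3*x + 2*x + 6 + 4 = 10*a^2 + 25*a + x*(10*a + 5) + 10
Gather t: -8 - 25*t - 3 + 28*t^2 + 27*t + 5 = 28*t^2 + 2*t - 6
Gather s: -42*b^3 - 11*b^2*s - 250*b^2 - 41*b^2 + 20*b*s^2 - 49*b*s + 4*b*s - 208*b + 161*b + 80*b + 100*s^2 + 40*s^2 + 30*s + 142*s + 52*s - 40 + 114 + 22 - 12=-42*b^3 - 291*b^2 + 33*b + s^2*(20*b + 140) + s*(-11*b^2 - 45*b + 224) + 84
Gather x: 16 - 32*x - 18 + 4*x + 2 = -28*x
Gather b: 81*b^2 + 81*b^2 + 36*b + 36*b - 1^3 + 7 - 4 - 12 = 162*b^2 + 72*b - 10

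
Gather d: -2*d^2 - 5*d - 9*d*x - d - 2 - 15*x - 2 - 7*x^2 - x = -2*d^2 + d*(-9*x - 6) - 7*x^2 - 16*x - 4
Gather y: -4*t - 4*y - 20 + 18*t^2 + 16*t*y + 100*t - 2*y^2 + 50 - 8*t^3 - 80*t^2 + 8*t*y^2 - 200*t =-8*t^3 - 62*t^2 - 104*t + y^2*(8*t - 2) + y*(16*t - 4) + 30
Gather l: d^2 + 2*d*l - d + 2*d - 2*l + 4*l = d^2 + d + l*(2*d + 2)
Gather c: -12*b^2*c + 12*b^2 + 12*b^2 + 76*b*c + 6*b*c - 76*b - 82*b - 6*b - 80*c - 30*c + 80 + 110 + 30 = 24*b^2 - 164*b + c*(-12*b^2 + 82*b - 110) + 220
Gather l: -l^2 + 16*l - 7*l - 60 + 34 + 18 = -l^2 + 9*l - 8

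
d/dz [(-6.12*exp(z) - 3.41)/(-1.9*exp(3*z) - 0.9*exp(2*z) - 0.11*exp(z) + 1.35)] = (-(6.12*exp(z) + 3.41)*(5.7*exp(2*z) + 1.8*exp(z) + 0.11) + 11.628*exp(3*z) + 5.508*exp(2*z) + 0.6732*exp(z) - 8.262)*exp(z)/(1.9*exp(3*z) + 0.9*exp(2*z) + 0.11*exp(z) - 1.35)^2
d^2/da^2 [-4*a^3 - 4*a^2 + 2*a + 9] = -24*a - 8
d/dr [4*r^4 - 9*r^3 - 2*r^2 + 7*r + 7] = 16*r^3 - 27*r^2 - 4*r + 7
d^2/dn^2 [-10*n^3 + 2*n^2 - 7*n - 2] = 4 - 60*n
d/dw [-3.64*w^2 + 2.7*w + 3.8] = 2.7 - 7.28*w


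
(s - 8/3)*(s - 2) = s^2 - 14*s/3 + 16/3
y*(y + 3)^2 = y^3 + 6*y^2 + 9*y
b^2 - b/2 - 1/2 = (b - 1)*(b + 1/2)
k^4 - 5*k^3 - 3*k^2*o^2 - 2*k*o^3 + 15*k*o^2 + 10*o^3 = (k - 5)*(k - 2*o)*(k + o)^2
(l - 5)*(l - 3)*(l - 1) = l^3 - 9*l^2 + 23*l - 15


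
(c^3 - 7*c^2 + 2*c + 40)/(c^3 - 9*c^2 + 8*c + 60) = (c - 4)/(c - 6)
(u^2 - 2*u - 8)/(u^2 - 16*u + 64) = (u^2 - 2*u - 8)/(u^2 - 16*u + 64)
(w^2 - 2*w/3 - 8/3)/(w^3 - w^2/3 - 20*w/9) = 3*(w - 2)/(w*(3*w - 5))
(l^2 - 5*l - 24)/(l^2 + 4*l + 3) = (l - 8)/(l + 1)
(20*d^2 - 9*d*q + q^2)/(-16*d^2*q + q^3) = (-5*d + q)/(q*(4*d + q))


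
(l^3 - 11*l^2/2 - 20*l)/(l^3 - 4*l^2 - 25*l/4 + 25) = 2*l*(l - 8)/(2*l^2 - 13*l + 20)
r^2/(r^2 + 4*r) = r/(r + 4)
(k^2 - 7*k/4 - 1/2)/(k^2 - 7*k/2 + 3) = (4*k + 1)/(2*(2*k - 3))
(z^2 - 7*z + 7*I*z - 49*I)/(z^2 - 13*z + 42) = (z + 7*I)/(z - 6)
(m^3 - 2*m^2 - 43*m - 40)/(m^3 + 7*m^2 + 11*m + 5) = (m - 8)/(m + 1)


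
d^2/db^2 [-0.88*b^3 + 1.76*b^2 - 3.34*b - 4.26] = 3.52 - 5.28*b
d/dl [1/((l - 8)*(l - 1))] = (9 - 2*l)/(l^4 - 18*l^3 + 97*l^2 - 144*l + 64)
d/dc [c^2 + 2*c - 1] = 2*c + 2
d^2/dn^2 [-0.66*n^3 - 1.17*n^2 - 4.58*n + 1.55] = -3.96*n - 2.34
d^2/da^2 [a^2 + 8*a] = 2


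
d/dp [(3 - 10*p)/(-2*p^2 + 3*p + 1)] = (-20*p^2 + 12*p - 19)/(4*p^4 - 12*p^3 + 5*p^2 + 6*p + 1)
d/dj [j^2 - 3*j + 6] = 2*j - 3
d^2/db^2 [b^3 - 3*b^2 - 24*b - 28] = 6*b - 6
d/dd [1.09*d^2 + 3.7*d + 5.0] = 2.18*d + 3.7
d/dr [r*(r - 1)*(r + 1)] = 3*r^2 - 1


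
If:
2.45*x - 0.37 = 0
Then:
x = 0.15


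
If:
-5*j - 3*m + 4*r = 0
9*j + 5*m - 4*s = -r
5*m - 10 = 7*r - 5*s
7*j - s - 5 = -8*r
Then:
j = -175/1306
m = 1985/1306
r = 635/653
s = 2405/1306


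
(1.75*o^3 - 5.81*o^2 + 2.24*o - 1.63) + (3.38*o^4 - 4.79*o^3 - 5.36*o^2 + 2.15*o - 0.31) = 3.38*o^4 - 3.04*o^3 - 11.17*o^2 + 4.39*o - 1.94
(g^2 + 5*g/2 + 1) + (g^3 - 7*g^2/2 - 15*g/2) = g^3 - 5*g^2/2 - 5*g + 1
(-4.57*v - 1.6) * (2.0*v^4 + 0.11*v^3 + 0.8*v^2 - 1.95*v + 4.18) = -9.14*v^5 - 3.7027*v^4 - 3.832*v^3 + 7.6315*v^2 - 15.9826*v - 6.688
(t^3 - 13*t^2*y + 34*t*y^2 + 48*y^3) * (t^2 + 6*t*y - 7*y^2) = t^5 - 7*t^4*y - 51*t^3*y^2 + 343*t^2*y^3 + 50*t*y^4 - 336*y^5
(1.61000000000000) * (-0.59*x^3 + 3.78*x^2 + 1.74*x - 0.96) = -0.9499*x^3 + 6.0858*x^2 + 2.8014*x - 1.5456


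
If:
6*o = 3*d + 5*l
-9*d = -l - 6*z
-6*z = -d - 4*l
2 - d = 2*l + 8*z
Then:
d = 30/211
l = 48/211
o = 55/211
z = 37/211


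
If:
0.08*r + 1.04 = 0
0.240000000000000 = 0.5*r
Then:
No Solution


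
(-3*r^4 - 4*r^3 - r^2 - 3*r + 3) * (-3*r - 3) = 9*r^5 + 21*r^4 + 15*r^3 + 12*r^2 - 9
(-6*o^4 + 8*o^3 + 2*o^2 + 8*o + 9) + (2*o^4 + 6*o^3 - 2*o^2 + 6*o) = -4*o^4 + 14*o^3 + 14*o + 9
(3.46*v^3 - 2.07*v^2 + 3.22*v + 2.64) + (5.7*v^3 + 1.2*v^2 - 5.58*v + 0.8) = 9.16*v^3 - 0.87*v^2 - 2.36*v + 3.44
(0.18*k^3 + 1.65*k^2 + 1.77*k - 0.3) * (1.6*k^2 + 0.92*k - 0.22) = 0.288*k^5 + 2.8056*k^4 + 4.3104*k^3 + 0.7854*k^2 - 0.6654*k + 0.066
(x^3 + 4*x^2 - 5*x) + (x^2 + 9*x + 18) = x^3 + 5*x^2 + 4*x + 18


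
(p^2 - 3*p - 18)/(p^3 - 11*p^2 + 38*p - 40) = (p^2 - 3*p - 18)/(p^3 - 11*p^2 + 38*p - 40)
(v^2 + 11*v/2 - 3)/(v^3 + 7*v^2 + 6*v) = (v - 1/2)/(v*(v + 1))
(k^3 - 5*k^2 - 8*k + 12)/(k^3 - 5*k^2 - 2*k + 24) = (k^2 - 7*k + 6)/(k^2 - 7*k + 12)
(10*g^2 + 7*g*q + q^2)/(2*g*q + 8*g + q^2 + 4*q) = (5*g + q)/(q + 4)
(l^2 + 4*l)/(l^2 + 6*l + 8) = l/(l + 2)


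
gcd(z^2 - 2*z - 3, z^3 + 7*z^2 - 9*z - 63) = z - 3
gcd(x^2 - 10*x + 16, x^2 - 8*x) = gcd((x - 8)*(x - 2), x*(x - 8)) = x - 8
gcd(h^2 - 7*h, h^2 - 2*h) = h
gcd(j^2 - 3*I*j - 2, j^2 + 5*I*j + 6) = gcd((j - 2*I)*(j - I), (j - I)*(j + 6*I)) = j - I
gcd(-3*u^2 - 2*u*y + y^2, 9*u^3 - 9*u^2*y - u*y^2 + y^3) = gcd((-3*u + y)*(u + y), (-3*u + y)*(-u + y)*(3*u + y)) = -3*u + y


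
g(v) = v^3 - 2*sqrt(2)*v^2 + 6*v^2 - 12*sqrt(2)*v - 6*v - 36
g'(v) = 3*v^2 - 4*sqrt(2)*v + 12*v - 12*sqrt(2) - 6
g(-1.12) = -7.70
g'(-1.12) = -26.31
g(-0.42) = -25.87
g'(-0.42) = -25.11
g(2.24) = -60.30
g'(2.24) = 6.29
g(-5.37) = 23.96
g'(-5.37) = 29.48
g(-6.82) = -49.04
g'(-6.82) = 73.31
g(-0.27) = -29.59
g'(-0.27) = -24.46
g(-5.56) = 17.88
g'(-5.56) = 34.50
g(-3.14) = 36.44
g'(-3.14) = -13.31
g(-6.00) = 0.00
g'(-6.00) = 46.97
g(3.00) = -49.37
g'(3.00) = 23.06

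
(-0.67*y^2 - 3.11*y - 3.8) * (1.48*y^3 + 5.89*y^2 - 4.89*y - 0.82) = -0.9916*y^5 - 8.5491*y^4 - 20.6656*y^3 - 6.6247*y^2 + 21.1322*y + 3.116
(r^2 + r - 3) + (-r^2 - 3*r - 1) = -2*r - 4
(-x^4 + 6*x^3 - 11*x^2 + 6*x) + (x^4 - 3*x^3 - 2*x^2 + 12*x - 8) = 3*x^3 - 13*x^2 + 18*x - 8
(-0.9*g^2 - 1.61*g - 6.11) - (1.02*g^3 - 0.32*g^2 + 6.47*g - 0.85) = -1.02*g^3 - 0.58*g^2 - 8.08*g - 5.26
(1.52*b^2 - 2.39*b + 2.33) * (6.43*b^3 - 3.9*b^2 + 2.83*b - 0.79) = 9.7736*b^5 - 21.2957*b^4 + 28.6045*b^3 - 17.0515*b^2 + 8.482*b - 1.8407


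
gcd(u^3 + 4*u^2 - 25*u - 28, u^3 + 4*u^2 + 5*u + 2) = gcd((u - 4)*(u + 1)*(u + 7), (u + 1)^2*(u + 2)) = u + 1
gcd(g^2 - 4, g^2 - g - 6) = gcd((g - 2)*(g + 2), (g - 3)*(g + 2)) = g + 2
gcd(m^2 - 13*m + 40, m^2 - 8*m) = m - 8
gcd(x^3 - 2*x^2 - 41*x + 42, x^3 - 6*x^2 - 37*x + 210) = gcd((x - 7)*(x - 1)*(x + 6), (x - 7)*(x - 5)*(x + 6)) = x^2 - x - 42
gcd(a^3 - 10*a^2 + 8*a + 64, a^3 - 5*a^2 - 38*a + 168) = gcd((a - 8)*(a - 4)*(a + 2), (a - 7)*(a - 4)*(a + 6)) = a - 4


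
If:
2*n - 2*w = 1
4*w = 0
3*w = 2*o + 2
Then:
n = 1/2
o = -1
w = 0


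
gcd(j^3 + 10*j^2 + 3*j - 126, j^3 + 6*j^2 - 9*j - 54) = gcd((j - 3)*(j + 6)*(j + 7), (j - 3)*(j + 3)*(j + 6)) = j^2 + 3*j - 18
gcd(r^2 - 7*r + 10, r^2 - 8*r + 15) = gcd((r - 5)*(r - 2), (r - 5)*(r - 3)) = r - 5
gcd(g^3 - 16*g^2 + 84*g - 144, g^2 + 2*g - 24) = g - 4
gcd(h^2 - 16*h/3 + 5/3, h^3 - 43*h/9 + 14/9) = h - 1/3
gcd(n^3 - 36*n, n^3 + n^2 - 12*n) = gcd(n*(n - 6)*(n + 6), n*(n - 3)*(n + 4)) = n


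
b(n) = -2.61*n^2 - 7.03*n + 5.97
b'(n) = -5.22*n - 7.03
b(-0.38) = 8.26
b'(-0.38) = -5.05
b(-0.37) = 8.21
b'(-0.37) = -5.10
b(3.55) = -51.88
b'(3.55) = -25.56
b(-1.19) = 10.64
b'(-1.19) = -0.82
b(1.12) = -5.18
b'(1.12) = -12.88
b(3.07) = -40.21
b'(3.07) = -23.06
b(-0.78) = 9.87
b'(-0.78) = -2.96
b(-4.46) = -14.59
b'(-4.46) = 16.25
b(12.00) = -454.23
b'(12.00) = -69.67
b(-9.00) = -142.17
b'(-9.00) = 39.95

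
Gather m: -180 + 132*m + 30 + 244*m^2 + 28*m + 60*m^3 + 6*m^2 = 60*m^3 + 250*m^2 + 160*m - 150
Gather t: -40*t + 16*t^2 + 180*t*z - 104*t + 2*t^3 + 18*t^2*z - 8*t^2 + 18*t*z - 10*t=2*t^3 + t^2*(18*z + 8) + t*(198*z - 154)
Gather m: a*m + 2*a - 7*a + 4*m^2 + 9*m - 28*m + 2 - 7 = -5*a + 4*m^2 + m*(a - 19) - 5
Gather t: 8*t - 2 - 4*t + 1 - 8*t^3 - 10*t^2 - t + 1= -8*t^3 - 10*t^2 + 3*t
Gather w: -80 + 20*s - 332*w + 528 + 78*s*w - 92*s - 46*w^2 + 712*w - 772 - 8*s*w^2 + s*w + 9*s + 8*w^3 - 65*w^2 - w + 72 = -63*s + 8*w^3 + w^2*(-8*s - 111) + w*(79*s + 379) - 252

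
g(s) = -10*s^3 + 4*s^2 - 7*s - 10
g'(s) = -30*s^2 + 8*s - 7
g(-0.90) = 6.83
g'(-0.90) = -38.50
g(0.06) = -10.41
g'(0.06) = -6.63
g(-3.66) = 559.48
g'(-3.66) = -438.15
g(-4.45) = 981.57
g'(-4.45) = -636.68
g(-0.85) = 4.98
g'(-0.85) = -35.48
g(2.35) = -134.14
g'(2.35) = -153.88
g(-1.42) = 36.64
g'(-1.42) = -78.85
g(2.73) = -202.76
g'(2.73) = -208.75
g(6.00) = -2068.00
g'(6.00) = -1039.00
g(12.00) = -16798.00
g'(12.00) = -4231.00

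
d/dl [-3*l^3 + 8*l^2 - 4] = l*(16 - 9*l)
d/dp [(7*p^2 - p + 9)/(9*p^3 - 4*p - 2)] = ((1 - 14*p)*(-9*p^3 + 4*p + 2) - (27*p^2 - 4)*(7*p^2 - p + 9))/(-9*p^3 + 4*p + 2)^2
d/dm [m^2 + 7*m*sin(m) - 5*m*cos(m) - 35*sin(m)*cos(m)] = 5*m*sin(m) + 7*m*cos(m) + 2*m + 7*sin(m) - 5*cos(m) - 35*cos(2*m)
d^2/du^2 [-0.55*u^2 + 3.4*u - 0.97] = -1.10000000000000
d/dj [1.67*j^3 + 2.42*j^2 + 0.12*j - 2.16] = 5.01*j^2 + 4.84*j + 0.12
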